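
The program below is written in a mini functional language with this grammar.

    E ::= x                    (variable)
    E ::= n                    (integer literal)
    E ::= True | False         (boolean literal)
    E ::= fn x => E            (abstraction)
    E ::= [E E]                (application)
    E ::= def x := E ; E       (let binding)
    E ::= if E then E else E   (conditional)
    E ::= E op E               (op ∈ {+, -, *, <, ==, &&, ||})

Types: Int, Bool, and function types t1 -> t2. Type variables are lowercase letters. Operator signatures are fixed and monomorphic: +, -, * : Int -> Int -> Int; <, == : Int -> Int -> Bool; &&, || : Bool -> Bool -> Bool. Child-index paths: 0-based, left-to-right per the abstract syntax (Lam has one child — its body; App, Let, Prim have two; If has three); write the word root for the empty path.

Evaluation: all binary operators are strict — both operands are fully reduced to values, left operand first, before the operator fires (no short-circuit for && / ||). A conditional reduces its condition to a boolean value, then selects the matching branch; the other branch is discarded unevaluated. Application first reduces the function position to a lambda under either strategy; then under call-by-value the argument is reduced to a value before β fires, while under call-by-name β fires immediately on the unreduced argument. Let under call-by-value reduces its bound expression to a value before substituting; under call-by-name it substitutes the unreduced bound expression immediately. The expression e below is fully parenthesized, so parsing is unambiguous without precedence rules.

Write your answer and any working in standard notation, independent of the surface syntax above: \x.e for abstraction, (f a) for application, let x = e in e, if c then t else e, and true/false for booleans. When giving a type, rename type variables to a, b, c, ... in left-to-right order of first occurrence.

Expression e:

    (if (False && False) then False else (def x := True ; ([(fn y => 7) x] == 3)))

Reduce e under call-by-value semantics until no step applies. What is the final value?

Trace:
step 0: (if (false && false) then false else (let x = true in (((\y.7) x) == 3)))
step 1: [delta@0] (if false then false else (let x = true in (((\y.7) x) == 3)))
step 2: [if@root] (let x = true in (((\y.7) x) == 3))
step 3: [let@root] (((\y.7) true) == 3)
step 4: [beta@0] (7 == 3)
step 5: [delta@root] false

Answer: false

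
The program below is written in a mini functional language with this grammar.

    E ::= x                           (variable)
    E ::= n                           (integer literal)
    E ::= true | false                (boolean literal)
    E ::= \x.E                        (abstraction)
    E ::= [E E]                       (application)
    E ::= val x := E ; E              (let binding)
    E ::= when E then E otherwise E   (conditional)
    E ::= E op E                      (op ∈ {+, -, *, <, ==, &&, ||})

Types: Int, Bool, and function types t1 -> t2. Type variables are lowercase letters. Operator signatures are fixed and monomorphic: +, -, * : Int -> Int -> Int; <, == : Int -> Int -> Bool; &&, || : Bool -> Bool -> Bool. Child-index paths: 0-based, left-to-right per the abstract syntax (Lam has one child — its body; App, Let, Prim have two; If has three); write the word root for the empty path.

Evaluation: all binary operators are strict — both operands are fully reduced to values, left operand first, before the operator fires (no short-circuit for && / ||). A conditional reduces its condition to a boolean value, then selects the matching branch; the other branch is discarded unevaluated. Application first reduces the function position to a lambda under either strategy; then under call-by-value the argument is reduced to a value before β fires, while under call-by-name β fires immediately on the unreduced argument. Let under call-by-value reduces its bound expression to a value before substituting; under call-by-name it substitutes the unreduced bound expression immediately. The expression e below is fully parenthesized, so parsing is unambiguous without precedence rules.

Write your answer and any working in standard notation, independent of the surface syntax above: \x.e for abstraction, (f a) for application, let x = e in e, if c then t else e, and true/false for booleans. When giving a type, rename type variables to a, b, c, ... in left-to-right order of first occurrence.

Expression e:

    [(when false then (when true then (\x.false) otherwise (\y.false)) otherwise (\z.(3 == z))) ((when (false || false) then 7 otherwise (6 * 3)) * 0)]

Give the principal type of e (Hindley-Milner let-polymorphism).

Derivation:
  unify Bool ~ Bool
  unify Bool ~ Bool
\x._ : a -> Bool
\y._ : b -> Bool
  unify a -> Bool ~ b -> Bool
  unify a ~ b
  unify Bool ~ Bool
  unify Int ~ Int
z : c
  unify c ~ Int
\z._ : Int -> Bool
  unify b -> Bool ~ Int -> Bool
  unify b ~ Int
  unify Bool ~ Bool
  unify Bool ~ Bool
  unify Bool ~ Bool
  unify Bool ~ Bool
  unify Int ~ Int
  unify Int ~ Int
  unify Int ~ Int
  unify Int ~ Int
  unify Int ~ Int
  unify Int -> Bool ~ Int -> d
  unify Int ~ Int
  unify Bool ~ d
_ _ : Bool

Answer: Bool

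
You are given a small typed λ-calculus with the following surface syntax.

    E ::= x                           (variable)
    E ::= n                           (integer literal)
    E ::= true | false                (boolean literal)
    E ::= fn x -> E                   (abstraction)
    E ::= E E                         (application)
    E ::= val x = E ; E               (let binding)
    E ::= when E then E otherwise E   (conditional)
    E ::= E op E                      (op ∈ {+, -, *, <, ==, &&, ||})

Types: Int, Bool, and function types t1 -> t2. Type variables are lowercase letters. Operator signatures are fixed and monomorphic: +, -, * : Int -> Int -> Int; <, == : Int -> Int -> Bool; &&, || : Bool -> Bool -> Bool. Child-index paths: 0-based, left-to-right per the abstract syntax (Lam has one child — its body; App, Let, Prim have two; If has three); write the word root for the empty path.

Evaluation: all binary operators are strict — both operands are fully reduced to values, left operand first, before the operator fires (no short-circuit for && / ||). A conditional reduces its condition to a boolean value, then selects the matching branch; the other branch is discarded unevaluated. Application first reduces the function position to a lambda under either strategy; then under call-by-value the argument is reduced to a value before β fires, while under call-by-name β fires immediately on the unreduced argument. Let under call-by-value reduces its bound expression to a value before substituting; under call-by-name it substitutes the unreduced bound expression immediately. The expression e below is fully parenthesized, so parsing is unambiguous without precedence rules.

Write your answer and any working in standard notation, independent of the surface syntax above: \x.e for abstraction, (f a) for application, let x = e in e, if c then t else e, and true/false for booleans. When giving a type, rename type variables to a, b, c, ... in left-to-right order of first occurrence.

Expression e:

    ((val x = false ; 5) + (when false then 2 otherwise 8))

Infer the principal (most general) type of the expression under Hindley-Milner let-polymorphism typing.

Working:
let x : Bool
  unify Int ~ Int
  unify Bool ~ Bool
  unify Int ~ Int
  unify Int ~ Int

Answer: Int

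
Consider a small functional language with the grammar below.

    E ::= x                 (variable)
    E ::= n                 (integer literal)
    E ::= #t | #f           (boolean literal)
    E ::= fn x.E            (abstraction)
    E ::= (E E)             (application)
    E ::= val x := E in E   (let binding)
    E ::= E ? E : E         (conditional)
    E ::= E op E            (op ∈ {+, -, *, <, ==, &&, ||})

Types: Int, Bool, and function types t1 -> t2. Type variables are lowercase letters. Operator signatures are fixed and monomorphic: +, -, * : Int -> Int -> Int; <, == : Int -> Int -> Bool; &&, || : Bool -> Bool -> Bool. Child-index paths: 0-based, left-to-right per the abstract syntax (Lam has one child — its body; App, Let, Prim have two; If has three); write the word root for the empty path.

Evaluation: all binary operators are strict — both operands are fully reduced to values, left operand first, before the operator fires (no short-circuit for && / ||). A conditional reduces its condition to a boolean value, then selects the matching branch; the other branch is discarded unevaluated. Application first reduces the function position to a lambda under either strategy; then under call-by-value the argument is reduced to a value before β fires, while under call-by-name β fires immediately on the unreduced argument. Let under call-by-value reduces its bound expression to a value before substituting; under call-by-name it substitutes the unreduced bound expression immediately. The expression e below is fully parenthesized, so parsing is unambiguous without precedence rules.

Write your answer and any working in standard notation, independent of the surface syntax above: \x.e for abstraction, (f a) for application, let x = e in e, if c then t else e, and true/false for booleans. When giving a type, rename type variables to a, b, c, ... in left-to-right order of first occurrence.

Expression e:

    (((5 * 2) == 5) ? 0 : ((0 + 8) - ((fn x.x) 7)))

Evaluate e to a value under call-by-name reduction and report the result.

Trace:
step 0: (if ((5 * 2) == 5) then 0 else ((0 + 8) - ((\x.x) 7)))
step 1: [delta@0.0] (if (10 == 5) then 0 else ((0 + 8) - ((\x.x) 7)))
step 2: [delta@0] (if false then 0 else ((0 + 8) - ((\x.x) 7)))
step 3: [if@root] ((0 + 8) - ((\x.x) 7))
step 4: [delta@0] (8 - ((\x.x) 7))
step 5: [beta@1] (8 - 7)
step 6: [delta@root] 1

Answer: 1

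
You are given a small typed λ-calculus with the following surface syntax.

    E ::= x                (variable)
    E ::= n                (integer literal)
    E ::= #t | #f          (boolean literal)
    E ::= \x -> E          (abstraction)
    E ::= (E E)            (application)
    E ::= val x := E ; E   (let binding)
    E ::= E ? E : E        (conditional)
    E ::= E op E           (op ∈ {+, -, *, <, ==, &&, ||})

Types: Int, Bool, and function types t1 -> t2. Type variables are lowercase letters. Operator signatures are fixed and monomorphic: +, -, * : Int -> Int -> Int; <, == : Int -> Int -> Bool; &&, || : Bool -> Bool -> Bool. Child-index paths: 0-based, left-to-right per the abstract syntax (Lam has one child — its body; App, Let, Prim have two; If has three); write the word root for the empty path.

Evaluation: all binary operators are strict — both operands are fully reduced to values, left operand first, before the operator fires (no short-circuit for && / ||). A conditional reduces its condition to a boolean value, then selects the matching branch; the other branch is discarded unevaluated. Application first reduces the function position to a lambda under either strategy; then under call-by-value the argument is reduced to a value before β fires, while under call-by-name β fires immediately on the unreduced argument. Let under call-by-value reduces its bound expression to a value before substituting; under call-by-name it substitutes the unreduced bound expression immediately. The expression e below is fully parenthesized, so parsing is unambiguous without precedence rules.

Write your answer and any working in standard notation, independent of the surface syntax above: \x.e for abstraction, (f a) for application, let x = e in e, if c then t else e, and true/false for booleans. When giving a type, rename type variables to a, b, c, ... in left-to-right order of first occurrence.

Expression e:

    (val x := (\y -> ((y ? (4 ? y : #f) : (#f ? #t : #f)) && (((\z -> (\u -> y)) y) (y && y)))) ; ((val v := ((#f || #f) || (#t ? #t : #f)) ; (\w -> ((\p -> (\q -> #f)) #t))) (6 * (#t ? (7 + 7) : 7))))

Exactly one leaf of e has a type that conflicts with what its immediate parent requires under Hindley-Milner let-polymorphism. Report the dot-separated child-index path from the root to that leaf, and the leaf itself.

Answer: 0.0.0.1.0 : 4

Working:
y : a
  unify a ~ Bool
  unify Int ~ Bool
  FAIL: mismatch Int ~ Bool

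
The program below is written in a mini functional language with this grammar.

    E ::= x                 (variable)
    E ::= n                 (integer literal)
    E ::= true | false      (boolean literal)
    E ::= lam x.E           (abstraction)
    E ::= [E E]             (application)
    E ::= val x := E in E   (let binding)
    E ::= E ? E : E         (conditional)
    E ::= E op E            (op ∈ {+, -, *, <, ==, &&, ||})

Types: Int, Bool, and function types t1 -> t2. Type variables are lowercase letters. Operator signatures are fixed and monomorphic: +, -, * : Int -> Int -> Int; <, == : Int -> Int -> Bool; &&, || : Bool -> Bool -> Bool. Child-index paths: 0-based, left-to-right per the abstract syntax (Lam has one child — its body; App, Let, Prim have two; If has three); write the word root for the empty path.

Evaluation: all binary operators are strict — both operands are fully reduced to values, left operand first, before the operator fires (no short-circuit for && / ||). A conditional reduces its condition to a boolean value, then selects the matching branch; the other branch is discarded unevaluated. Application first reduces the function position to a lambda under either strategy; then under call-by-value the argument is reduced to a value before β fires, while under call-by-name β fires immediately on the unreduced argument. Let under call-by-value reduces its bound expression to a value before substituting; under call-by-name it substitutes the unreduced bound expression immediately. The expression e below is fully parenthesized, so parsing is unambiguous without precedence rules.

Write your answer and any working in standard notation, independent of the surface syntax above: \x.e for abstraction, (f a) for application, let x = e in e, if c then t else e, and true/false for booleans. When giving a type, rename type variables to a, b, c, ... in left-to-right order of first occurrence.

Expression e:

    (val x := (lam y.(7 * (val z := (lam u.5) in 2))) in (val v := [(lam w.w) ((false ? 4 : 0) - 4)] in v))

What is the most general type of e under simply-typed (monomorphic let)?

Trace:
  unify Int ~ Int
\u._ : b -> Int
let z : b -> Int
  unify Int ~ Int
\y._ : a -> Int
let x : a -> Int
w : c
\w._ : c -> c
  unify Bool ~ Bool
  unify Int ~ Int
  unify Int ~ Int
  unify Int ~ Int
  unify c -> c ~ Int -> d
  unify c ~ Int
  unify Int ~ d
_ _ : Int
let v : Int
v : Int

Answer: Int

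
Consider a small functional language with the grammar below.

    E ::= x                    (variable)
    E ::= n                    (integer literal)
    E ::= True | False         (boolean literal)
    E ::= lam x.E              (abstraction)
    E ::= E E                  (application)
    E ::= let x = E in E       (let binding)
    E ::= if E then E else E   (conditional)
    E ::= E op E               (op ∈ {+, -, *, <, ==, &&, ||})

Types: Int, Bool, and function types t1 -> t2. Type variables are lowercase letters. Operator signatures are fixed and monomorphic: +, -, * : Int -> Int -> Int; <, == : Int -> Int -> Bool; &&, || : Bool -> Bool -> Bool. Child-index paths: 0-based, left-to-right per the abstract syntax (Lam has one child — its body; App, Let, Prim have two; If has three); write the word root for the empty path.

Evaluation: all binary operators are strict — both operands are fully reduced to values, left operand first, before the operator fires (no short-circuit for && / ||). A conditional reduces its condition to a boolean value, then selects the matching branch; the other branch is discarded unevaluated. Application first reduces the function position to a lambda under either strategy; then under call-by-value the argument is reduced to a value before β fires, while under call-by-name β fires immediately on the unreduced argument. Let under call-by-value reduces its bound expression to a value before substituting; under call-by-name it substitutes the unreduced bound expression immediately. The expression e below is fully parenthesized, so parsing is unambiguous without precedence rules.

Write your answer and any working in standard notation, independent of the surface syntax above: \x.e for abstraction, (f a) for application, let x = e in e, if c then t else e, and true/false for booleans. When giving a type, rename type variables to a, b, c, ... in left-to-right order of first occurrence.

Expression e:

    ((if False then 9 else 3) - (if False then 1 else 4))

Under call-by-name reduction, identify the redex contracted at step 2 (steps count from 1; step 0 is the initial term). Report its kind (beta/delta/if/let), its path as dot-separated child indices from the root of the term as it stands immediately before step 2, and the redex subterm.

Answer: if at 1 : (if false then 1 else 4)

Trace:
step 0: ((if false then 9 else 3) - (if false then 1 else 4))
step 1: [if@0] (3 - (if false then 1 else 4))
step 2: [if@1] (3 - 4)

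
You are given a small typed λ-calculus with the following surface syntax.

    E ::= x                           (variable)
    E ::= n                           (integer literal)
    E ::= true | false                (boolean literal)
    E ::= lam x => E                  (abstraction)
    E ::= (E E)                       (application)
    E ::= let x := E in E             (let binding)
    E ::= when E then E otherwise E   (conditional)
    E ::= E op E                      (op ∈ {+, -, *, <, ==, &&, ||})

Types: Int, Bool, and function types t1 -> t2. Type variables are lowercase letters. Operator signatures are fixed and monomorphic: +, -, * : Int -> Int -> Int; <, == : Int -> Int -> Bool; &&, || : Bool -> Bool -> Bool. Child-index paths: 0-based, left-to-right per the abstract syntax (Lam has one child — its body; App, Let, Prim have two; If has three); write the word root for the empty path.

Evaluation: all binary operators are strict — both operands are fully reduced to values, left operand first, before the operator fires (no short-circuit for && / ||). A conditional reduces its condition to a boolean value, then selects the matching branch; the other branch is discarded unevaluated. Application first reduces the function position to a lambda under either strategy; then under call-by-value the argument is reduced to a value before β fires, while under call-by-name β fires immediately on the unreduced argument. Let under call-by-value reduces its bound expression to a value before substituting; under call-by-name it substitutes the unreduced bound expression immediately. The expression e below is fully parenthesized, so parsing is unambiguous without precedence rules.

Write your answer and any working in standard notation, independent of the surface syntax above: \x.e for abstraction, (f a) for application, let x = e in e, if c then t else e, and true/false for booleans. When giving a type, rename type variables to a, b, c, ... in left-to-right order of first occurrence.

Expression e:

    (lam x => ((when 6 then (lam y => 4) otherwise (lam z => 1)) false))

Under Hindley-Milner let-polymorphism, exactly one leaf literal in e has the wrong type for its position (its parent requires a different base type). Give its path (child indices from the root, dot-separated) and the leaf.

Answer: 0.0.0 : 6

Trace:
  unify Int ~ Bool
  FAIL: mismatch Int ~ Bool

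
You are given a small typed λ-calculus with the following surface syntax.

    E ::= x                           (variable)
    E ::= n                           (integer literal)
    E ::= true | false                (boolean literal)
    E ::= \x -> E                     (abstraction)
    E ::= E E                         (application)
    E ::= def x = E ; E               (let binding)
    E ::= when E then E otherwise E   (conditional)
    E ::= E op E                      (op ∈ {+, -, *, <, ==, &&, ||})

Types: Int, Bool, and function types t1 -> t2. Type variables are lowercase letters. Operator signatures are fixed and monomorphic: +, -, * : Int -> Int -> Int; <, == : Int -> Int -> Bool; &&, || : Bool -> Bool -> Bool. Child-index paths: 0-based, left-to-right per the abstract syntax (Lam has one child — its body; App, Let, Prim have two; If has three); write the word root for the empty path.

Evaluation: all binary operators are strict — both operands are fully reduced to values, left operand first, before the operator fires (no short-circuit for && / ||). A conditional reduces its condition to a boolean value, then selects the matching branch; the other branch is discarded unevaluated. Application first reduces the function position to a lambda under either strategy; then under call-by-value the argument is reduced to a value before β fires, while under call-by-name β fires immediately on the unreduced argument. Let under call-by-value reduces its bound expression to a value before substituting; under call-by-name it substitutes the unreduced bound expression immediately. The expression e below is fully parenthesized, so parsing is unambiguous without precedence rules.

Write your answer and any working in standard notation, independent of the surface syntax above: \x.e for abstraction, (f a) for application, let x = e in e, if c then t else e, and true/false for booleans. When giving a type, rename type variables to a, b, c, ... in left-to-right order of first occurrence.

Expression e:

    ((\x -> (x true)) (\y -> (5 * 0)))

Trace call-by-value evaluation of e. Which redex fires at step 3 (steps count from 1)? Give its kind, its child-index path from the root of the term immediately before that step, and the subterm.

Derivation:
step 0: ((\x.(x true)) (\y.(5 * 0)))
step 1: [beta@root] ((\y.(5 * 0)) true)
step 2: [beta@root] (5 * 0)
step 3: [delta@root] 0

Answer: delta at root : (5 * 0)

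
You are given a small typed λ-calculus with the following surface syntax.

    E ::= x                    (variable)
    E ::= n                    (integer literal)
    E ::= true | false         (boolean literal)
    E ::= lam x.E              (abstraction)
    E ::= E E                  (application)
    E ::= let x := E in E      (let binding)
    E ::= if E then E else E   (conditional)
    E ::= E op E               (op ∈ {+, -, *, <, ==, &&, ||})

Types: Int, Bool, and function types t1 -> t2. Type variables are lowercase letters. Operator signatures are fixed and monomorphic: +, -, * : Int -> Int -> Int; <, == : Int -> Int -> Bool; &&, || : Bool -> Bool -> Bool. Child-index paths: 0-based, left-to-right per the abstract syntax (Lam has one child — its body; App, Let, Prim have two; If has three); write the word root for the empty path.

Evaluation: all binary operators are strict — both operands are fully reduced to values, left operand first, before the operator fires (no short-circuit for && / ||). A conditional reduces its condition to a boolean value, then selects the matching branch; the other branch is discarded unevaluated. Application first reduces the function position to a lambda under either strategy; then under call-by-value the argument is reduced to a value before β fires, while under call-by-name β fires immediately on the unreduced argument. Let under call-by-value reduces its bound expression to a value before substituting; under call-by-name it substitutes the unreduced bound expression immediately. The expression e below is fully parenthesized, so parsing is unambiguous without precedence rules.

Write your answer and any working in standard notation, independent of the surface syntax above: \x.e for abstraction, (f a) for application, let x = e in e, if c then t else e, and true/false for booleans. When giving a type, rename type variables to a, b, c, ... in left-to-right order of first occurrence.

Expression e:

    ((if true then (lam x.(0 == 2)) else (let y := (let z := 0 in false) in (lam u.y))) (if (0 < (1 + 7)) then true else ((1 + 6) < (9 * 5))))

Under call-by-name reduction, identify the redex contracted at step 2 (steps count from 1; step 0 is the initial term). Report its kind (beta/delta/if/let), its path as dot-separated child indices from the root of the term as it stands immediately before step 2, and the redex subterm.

Trace:
step 0: ((if true then (\x.(0 == 2)) else (let y = (let z = 0 in false) in (\u.y))) (if (0 < (1 + 7)) then true else ((1 + 6) < (9 * 5))))
step 1: [if@0] ((\x.(0 == 2)) (if (0 < (1 + 7)) then true else ((1 + 6) < (9 * 5))))
step 2: [beta@root] (0 == 2)

Answer: beta at root : ((\x.(0 == 2)) (if (0 < (1 + 7)) then true else ((1 + 6) < (9 * 5))))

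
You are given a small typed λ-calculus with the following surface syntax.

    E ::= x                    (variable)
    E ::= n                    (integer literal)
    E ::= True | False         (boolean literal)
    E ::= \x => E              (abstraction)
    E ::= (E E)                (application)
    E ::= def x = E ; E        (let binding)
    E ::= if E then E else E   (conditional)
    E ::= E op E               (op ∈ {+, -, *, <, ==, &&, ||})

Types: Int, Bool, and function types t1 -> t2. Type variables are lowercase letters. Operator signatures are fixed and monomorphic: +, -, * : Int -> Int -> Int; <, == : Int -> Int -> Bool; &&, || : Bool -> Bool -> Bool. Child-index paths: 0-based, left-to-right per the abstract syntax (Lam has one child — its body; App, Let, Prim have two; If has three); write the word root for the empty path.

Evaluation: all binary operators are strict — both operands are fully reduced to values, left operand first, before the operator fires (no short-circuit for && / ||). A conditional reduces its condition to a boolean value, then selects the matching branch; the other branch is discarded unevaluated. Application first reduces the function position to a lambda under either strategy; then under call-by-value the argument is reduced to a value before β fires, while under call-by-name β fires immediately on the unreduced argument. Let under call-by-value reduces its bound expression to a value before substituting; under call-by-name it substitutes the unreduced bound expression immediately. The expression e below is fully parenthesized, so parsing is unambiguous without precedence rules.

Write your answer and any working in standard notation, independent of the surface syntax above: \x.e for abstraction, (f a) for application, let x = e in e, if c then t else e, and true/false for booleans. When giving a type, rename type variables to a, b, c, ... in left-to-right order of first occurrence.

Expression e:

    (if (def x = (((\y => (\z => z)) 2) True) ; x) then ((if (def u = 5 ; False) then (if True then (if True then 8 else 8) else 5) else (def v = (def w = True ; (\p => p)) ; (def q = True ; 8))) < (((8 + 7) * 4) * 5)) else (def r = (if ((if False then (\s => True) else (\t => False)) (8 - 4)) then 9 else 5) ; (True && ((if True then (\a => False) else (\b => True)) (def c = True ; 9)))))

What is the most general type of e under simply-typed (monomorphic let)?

Answer: Bool

Derivation:
z : b
\z._ : b -> b
\y._ : a -> b -> b
  unify a -> b -> b ~ Int -> c
  unify a ~ Int
  unify b -> b ~ c
_ _ : b -> b
  unify b -> b ~ Bool -> d
  unify b ~ Bool
  unify Bool ~ d
_ _ : Bool
let x : Bool
x : Bool
  unify Bool ~ Bool
let u : Int
  unify Bool ~ Bool
  unify Bool ~ Bool
  unify Bool ~ Bool
  unify Int ~ Int
  unify Int ~ Int
let w : Bool
p : e
\p._ : e -> e
let v : e -> e
let q : Bool
  unify Int ~ Int
  unify Int ~ Int
  unify Int ~ Int
  unify Int ~ Int
  unify Int ~ Int
  unify Int ~ Int
  unify Int ~ Int
  unify Int ~ Int
  unify Int ~ Int
  unify Bool ~ Bool
\s._ : f -> Bool
\t._ : g -> Bool
  unify f -> Bool ~ g -> Bool
  unify f ~ g
  unify Bool ~ Bool
  unify Int ~ Int
  unify Int ~ Int
  unify g -> Bool ~ Int -> h
  unify g ~ Int
  unify Bool ~ h
_ _ : Bool
  unify Bool ~ Bool
  unify Int ~ Int
let r : Int
  unify Bool ~ Bool
  unify Bool ~ Bool
\a._ : i -> Bool
\b._ : j -> Bool
  unify i -> Bool ~ j -> Bool
  unify i ~ j
  unify Bool ~ Bool
let c : Bool
  unify j -> Bool ~ Int -> k
  unify j ~ Int
  unify Bool ~ k
_ _ : Bool
  unify Bool ~ Bool
  unify Bool ~ Bool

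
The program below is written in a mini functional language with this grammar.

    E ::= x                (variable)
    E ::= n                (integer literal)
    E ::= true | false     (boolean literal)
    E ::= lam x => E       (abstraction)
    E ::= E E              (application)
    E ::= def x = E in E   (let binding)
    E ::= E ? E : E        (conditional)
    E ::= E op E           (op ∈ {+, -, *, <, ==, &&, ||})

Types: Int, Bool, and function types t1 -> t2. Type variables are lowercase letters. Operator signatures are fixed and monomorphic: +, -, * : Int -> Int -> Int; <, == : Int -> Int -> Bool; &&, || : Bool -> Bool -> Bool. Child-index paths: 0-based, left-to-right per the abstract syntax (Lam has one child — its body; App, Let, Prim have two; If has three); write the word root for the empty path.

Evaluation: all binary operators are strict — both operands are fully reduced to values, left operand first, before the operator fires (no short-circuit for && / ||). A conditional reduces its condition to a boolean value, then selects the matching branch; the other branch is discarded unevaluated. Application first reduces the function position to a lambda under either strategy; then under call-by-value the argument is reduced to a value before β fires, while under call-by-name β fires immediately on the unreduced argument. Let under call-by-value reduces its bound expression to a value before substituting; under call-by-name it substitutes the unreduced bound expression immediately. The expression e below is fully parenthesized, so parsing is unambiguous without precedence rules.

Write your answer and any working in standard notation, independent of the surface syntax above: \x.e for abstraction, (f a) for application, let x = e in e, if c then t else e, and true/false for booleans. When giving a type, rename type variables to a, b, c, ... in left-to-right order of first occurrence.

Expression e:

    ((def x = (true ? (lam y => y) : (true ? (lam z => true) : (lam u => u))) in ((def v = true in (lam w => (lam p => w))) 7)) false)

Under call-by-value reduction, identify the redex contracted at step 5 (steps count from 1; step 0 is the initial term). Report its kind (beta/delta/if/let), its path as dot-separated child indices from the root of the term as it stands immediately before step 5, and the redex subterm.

Working:
step 0: ((let x = (if true then (\y.y) else (if true then (\z.true) else (\u.u))) in ((let v = true in (\w.(\p.w))) 7)) false)
step 1: [if@0.0] ((let x = (\y.y) in ((let v = true in (\w.(\p.w))) 7)) false)
step 2: [let@0] (((let v = true in (\w.(\p.w))) 7) false)
step 3: [let@0.0] (((\w.(\p.w)) 7) false)
step 4: [beta@0] ((\p.7) false)
step 5: [beta@root] 7

Answer: beta at root : ((\p.7) false)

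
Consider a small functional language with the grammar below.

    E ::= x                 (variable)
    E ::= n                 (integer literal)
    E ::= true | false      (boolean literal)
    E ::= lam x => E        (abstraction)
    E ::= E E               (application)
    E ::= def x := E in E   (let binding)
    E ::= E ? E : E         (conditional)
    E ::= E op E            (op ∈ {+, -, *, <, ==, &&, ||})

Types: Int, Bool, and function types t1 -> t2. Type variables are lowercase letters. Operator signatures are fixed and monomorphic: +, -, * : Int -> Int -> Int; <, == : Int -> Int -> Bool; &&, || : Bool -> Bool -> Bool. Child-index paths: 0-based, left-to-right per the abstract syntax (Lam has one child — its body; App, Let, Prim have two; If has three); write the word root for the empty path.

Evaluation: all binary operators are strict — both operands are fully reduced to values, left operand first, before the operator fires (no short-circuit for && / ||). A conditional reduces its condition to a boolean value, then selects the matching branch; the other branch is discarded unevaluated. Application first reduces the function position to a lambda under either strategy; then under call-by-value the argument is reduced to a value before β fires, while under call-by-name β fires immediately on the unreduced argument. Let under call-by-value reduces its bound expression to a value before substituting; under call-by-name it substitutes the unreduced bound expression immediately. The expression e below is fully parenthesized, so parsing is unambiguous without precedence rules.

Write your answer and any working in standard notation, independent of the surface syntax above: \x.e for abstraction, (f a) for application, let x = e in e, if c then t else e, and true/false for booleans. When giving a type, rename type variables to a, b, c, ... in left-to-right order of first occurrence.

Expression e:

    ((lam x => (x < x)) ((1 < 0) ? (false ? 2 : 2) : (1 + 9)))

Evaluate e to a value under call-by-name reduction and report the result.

Trace:
step 0: ((\x.(x < x)) (if (1 < 0) then (if false then 2 else 2) else (1 + 9)))
step 1: [beta@root] ((if (1 < 0) then (if false then 2 else 2) else (1 + 9)) < (if (1 < 0) then (if false then 2 else 2) else (1 + 9)))
step 2: [delta@0.0] ((if false then (if false then 2 else 2) else (1 + 9)) < (if (1 < 0) then (if false then 2 else 2) else (1 + 9)))
step 3: [if@0] ((1 + 9) < (if (1 < 0) then (if false then 2 else 2) else (1 + 9)))
step 4: [delta@0] (10 < (if (1 < 0) then (if false then 2 else 2) else (1 + 9)))
step 5: [delta@1.0] (10 < (if false then (if false then 2 else 2) else (1 + 9)))
step 6: [if@1] (10 < (1 + 9))
step 7: [delta@1] (10 < 10)
step 8: [delta@root] false

Answer: false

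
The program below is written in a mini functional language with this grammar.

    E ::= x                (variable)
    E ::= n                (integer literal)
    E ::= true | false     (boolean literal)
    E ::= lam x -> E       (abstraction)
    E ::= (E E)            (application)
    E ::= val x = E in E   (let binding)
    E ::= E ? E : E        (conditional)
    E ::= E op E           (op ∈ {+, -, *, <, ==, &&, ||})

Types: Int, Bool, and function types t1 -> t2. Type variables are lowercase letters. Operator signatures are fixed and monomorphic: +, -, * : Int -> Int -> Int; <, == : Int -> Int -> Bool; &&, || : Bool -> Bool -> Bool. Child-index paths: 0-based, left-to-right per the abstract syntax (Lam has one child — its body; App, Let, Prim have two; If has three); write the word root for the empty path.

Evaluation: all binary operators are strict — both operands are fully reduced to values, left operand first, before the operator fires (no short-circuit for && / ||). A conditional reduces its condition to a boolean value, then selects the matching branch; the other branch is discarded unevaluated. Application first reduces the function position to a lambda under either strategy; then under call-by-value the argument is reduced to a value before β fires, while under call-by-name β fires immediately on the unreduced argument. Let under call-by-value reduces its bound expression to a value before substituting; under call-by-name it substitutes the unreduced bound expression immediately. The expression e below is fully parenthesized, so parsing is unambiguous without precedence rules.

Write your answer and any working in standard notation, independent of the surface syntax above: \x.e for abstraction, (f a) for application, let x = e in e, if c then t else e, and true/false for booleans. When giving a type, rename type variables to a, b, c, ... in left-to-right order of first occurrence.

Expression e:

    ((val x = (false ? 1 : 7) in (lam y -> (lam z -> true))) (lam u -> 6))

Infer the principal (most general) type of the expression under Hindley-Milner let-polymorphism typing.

Answer: a -> Bool

Working:
  unify Bool ~ Bool
  unify Int ~ Int
let x : Int
\z._ : b -> Bool
\y._ : a -> b -> Bool
\u._ : c -> Int
  unify a -> b -> Bool ~ (c -> Int) -> d
  unify a ~ c -> Int
  unify b -> Bool ~ d
_ _ : b -> Bool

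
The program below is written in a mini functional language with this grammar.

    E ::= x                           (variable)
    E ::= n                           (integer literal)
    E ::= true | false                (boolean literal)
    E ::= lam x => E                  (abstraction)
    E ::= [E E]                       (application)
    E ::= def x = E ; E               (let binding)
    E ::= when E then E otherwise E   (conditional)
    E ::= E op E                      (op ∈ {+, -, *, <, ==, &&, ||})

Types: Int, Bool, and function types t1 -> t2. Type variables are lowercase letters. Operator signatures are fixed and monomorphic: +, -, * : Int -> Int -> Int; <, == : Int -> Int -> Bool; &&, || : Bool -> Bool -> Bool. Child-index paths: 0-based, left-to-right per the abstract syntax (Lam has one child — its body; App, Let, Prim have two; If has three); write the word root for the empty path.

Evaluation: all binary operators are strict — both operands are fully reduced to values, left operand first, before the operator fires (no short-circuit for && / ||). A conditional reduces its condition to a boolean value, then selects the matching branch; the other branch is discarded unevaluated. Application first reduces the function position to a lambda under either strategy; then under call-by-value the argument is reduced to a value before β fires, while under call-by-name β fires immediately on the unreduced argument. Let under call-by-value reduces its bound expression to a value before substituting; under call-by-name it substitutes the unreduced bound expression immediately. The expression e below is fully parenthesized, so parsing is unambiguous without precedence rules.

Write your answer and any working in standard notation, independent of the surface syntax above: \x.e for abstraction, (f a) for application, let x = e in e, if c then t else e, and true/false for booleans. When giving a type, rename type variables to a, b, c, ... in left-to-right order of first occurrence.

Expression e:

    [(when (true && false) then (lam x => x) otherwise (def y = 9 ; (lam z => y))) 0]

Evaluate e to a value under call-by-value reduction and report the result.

Working:
step 0: ((if (true && false) then (\x.x) else (let y = 9 in (\z.y))) 0)
step 1: [delta@0.0] ((if false then (\x.x) else (let y = 9 in (\z.y))) 0)
step 2: [if@0] ((let y = 9 in (\z.y)) 0)
step 3: [let@0] ((\z.9) 0)
step 4: [beta@root] 9

Answer: 9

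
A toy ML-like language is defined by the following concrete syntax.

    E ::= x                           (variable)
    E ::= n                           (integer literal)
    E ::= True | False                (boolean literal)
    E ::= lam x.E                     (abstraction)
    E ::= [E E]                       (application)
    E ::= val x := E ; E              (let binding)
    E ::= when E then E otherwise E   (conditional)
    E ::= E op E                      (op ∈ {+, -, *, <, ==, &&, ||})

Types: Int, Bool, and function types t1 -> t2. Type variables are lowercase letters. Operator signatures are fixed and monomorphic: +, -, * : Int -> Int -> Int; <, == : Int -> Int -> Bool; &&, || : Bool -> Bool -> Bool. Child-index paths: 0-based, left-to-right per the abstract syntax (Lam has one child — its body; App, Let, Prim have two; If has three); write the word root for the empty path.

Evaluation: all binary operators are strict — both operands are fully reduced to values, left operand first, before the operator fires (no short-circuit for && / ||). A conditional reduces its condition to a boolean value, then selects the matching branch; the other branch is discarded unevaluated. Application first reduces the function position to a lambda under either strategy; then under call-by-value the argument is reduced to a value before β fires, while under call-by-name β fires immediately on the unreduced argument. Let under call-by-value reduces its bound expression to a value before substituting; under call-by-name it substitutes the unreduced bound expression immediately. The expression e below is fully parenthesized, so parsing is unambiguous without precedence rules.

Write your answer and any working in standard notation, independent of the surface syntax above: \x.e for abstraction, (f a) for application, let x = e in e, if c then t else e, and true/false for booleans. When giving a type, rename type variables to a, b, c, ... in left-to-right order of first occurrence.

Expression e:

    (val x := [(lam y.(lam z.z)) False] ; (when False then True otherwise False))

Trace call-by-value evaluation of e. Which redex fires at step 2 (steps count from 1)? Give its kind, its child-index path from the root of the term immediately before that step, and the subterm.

Working:
step 0: (let x = ((\y.(\z.z)) false) in (if false then true else false))
step 1: [beta@0] (let x = (\z.z) in (if false then true else false))
step 2: [let@root] (if false then true else false)

Answer: let at root : (let x = (\z.z) in (if false then true else false))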